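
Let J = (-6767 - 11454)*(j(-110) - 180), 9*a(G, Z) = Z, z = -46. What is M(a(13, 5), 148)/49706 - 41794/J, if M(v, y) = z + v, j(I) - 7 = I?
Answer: -20805739163/2306800137222 ≈ -0.0090193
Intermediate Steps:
a(G, Z) = Z/9
j(I) = 7 + I
M(v, y) = -46 + v
J = 5156543 (J = (-6767 - 11454)*((7 - 110) - 180) = -18221*(-103 - 180) = -18221*(-283) = 5156543)
M(a(13, 5), 148)/49706 - 41794/J = (-46 + (⅑)*5)/49706 - 41794/5156543 = (-46 + 5/9)*(1/49706) - 41794*1/5156543 = -409/9*1/49706 - 41794/5156543 = -409/447354 - 41794/5156543 = -20805739163/2306800137222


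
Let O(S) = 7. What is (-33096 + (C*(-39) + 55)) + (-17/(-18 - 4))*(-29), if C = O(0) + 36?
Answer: -764289/22 ≈ -34740.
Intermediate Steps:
C = 43 (C = 7 + 36 = 43)
(-33096 + (C*(-39) + 55)) + (-17/(-18 - 4))*(-29) = (-33096 + (43*(-39) + 55)) + (-17/(-18 - 4))*(-29) = (-33096 + (-1677 + 55)) + (-17/(-22))*(-29) = (-33096 - 1622) - 1/22*(-17)*(-29) = -34718 + (17/22)*(-29) = -34718 - 493/22 = -764289/22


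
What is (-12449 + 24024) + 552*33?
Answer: 29791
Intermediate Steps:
(-12449 + 24024) + 552*33 = 11575 + 18216 = 29791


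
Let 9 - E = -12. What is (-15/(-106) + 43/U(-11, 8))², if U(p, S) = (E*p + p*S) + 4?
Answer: 27889/1114892100 ≈ 2.5015e-5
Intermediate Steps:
E = 21 (E = 9 - 1*(-12) = 9 + 12 = 21)
U(p, S) = 4 + 21*p + S*p (U(p, S) = (21*p + p*S) + 4 = (21*p + S*p) + 4 = 4 + 21*p + S*p)
(-15/(-106) + 43/U(-11, 8))² = (-15/(-106) + 43/(4 + 21*(-11) + 8*(-11)))² = (-15*(-1/106) + 43/(4 - 231 - 88))² = (15/106 + 43/(-315))² = (15/106 + 43*(-1/315))² = (15/106 - 43/315)² = (167/33390)² = 27889/1114892100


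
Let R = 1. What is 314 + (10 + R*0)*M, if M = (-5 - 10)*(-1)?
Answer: 464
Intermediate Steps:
M = 15 (M = -15*(-1) = 15)
314 + (10 + R*0)*M = 314 + (10 + 1*0)*15 = 314 + (10 + 0)*15 = 314 + 10*15 = 314 + 150 = 464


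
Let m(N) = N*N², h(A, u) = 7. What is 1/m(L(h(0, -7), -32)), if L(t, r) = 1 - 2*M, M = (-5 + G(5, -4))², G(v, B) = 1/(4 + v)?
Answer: -531441/54483042671 ≈ -9.7543e-6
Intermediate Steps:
M = 1936/81 (M = (-5 + 1/(4 + 5))² = (-5 + 1/9)² = (-5 + ⅑)² = (-44/9)² = 1936/81 ≈ 23.901)
L(t, r) = -3791/81 (L(t, r) = 1 - 2*1936/81 = 1 - 3872/81 = -3791/81)
m(N) = N³
1/m(L(h(0, -7), -32)) = 1/((-3791/81)³) = 1/(-54483042671/531441) = -531441/54483042671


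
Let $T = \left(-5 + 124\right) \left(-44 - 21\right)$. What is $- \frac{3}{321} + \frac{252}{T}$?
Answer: $- \frac{4957}{118235} \approx -0.041925$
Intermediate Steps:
$T = -7735$ ($T = 119 \left(-65\right) = -7735$)
$- \frac{3}{321} + \frac{252}{T} = - \frac{3}{321} + \frac{252}{-7735} = \left(-3\right) \frac{1}{321} + 252 \left(- \frac{1}{7735}\right) = - \frac{1}{107} - \frac{36}{1105} = - \frac{4957}{118235}$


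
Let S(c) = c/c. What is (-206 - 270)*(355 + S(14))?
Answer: -169456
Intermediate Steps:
S(c) = 1
(-206 - 270)*(355 + S(14)) = (-206 - 270)*(355 + 1) = -476*356 = -169456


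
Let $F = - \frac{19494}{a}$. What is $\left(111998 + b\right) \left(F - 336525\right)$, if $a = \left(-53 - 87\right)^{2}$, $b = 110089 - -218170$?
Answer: $- \frac{1451947663049979}{9800} \approx -1.4816 \cdot 10^{11}$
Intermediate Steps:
$b = 328259$ ($b = 110089 + 218170 = 328259$)
$a = 19600$ ($a = \left(-140\right)^{2} = 19600$)
$F = - \frac{9747}{9800}$ ($F = - \frac{19494}{19600} = \left(-19494\right) \frac{1}{19600} = - \frac{9747}{9800} \approx -0.99459$)
$\left(111998 + b\right) \left(F - 336525\right) = \left(111998 + 328259\right) \left(- \frac{9747}{9800} - 336525\right) = 440257 \left(- \frac{3297954747}{9800}\right) = - \frac{1451947663049979}{9800}$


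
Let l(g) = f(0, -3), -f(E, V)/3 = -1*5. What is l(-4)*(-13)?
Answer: -195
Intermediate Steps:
f(E, V) = 15 (f(E, V) = -(-3)*5 = -3*(-5) = 15)
l(g) = 15
l(-4)*(-13) = 15*(-13) = -195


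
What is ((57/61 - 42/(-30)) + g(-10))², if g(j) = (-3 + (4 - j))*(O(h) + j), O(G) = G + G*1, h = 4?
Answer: 35976004/93025 ≈ 386.73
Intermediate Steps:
O(G) = 2*G (O(G) = G + G = 2*G)
g(j) = (1 - j)*(8 + j) (g(j) = (-3 + (4 - j))*(2*4 + j) = (1 - j)*(8 + j))
((57/61 - 42/(-30)) + g(-10))² = ((57/61 - 42/(-30)) + (8 - 1*(-10)² - 7*(-10)))² = ((57*(1/61) - 42*(-1/30)) + (8 - 1*100 + 70))² = ((57/61 + 7/5) + (8 - 100 + 70))² = (712/305 - 22)² = (-5998/305)² = 35976004/93025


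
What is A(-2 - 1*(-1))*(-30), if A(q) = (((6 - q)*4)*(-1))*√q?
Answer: 840*I ≈ 840.0*I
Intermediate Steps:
A(q) = √q*(-24 + 4*q) (A(q) = ((24 - 4*q)*(-1))*√q = (-24 + 4*q)*√q = √q*(-24 + 4*q))
A(-2 - 1*(-1))*(-30) = (4*√(-2 - 1*(-1))*(-6 + (-2 - 1*(-1))))*(-30) = (4*√(-2 + 1)*(-6 + (-2 + 1)))*(-30) = (4*√(-1)*(-6 - 1))*(-30) = (4*I*(-7))*(-30) = -28*I*(-30) = 840*I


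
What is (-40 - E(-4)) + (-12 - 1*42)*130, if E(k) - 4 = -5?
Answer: -7059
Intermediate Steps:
E(k) = -1 (E(k) = 4 - 5 = -1)
(-40 - E(-4)) + (-12 - 1*42)*130 = (-40 - 1*(-1)) + (-12 - 1*42)*130 = (-40 + 1) + (-12 - 42)*130 = -39 - 54*130 = -39 - 7020 = -7059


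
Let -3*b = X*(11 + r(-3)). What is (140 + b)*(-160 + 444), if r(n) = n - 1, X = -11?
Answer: 141148/3 ≈ 47049.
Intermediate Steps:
r(n) = -1 + n
b = 77/3 (b = -(-11)*(11 + (-1 - 3))/3 = -(-11)*(11 - 4)/3 = -(-11)*7/3 = -1/3*(-77) = 77/3 ≈ 25.667)
(140 + b)*(-160 + 444) = (140 + 77/3)*(-160 + 444) = (497/3)*284 = 141148/3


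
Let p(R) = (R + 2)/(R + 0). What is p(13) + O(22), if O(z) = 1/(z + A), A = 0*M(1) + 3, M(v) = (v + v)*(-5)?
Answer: 388/325 ≈ 1.1938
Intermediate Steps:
M(v) = -10*v (M(v) = (2*v)*(-5) = -10*v)
A = 3 (A = 0*(-10*1) + 3 = 0*(-10) + 3 = 0 + 3 = 3)
p(R) = (2 + R)/R
O(z) = 1/(3 + z) (O(z) = 1/(z + 3) = 1/(3 + z))
p(13) + O(22) = (2 + 13)/13 + 1/(3 + 22) = (1/13)*15 + 1/25 = 15/13 + 1/25 = 388/325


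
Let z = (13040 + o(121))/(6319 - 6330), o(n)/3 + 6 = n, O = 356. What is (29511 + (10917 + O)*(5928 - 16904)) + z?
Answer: -1360745692/11 ≈ -1.2370e+8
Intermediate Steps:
o(n) = -18 + 3*n
z = -13385/11 (z = (13040 + (-18 + 3*121))/(6319 - 6330) = (13040 + (-18 + 363))/(-11) = (13040 + 345)*(-1/11) = 13385*(-1/11) = -13385/11 ≈ -1216.8)
(29511 + (10917 + O)*(5928 - 16904)) + z = (29511 + (10917 + 356)*(5928 - 16904)) - 13385/11 = (29511 + 11273*(-10976)) - 13385/11 = (29511 - 123732448) - 13385/11 = -123702937 - 13385/11 = -1360745692/11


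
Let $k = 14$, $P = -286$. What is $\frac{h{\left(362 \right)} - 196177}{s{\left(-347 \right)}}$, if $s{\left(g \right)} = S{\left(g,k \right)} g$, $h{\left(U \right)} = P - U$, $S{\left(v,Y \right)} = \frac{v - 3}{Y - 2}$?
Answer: $- \frac{47238}{2429} \approx -19.448$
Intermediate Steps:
$S{\left(v,Y \right)} = \frac{-3 + v}{-2 + Y}$
$h{\left(U \right)} = -286 - U$
$s{\left(g \right)} = g \left(- \frac{1}{4} + \frac{g}{12}\right)$ ($s{\left(g \right)} = \frac{-3 + g}{-2 + 14} g = \frac{-3 + g}{12} g = \left(- \frac{1}{4} + \frac{g}{12}\right) g = g \left(- \frac{1}{4} + \frac{g}{12}\right)$)
$\frac{h{\left(362 \right)} - 196177}{s{\left(-347 \right)}} = \frac{\left(-286 - 362\right) - 196177}{\frac{1}{12} \left(-347\right) \left(-3 - 347\right)} = \frac{\left(-286 - 362\right) - 196177}{\frac{1}{12} \left(-347\right) \left(-350\right)} = \frac{-648 - 196177}{\frac{60725}{6}} = \left(-196825\right) \frac{6}{60725} = - \frac{47238}{2429}$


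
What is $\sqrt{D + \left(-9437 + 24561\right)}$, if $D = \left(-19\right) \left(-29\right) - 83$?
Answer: $2 \sqrt{3898} \approx 124.87$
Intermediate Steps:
$D = 468$ ($D = 551 - 83 = 468$)
$\sqrt{D + \left(-9437 + 24561\right)} = \sqrt{468 + \left(-9437 + 24561\right)} = \sqrt{468 + 15124} = \sqrt{15592} = 2 \sqrt{3898}$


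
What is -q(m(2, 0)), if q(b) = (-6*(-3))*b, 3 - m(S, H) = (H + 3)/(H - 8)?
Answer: -243/4 ≈ -60.750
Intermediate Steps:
m(S, H) = 3 - (3 + H)/(-8 + H) (m(S, H) = 3 - (H + 3)/(H - 8) = 3 - (3 + H)/(-8 + H))
q(b) = 18*b
-q(m(2, 0)) = -18*(-27 + 2*0)/(-8 + 0) = -18*(-27 + 0)/(-8) = -18*(-⅛*(-27)) = -18*27/8 = -1*243/4 = -243/4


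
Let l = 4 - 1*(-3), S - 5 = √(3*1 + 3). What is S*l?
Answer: 35 + 7*√6 ≈ 52.146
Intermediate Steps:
S = 5 + √6 (S = 5 + √(3*1 + 3) = 5 + √(3 + 3) = 5 + √6 ≈ 7.4495)
l = 7 (l = 4 + 3 = 7)
S*l = (5 + √6)*7 = 35 + 7*√6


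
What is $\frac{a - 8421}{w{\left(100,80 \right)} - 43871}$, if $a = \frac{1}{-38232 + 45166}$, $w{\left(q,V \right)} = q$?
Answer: $\frac{58391213}{303508114} \approx 0.19239$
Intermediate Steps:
$a = \frac{1}{6934} \approx 0.00014422$
$\frac{a - 8421}{w{\left(100,80 \right)} - 43871} = \frac{\frac{1}{6934} - 8421}{100 - 43871} = - \frac{58391213}{6934 \left(-43771\right)} = \left(- \frac{58391213}{6934}\right) \left(- \frac{1}{43771}\right) = \frac{58391213}{303508114}$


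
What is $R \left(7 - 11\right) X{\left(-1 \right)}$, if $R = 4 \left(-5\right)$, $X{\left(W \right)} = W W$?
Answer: $80$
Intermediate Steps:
$X{\left(W \right)} = W^{2}$
$R = -20$
$R \left(7 - 11\right) X{\left(-1 \right)} = - 20 \left(7 - 11\right) \left(-1\right)^{2} = - 20 \left(7 - 11\right) 1 = \left(-20\right) \left(-4\right) 1 = 80 \cdot 1 = 80$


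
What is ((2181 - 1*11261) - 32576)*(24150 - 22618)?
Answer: -63816992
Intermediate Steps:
((2181 - 1*11261) - 32576)*(24150 - 22618) = ((2181 - 11261) - 32576)*1532 = (-9080 - 32576)*1532 = -41656*1532 = -63816992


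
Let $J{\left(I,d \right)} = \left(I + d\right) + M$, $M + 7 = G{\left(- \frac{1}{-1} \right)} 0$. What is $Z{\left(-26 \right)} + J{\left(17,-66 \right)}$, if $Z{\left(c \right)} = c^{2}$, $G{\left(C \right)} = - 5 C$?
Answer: $620$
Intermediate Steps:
$G{\left(C \right)} = - 5 C$
$M = -7$ ($M = -7 + - 5 \left(- \frac{1}{-1}\right) 0 = -7 + - 5 \left(\left(-1\right) \left(-1\right)\right) 0 = -7 + \left(-5\right) 1 \cdot 0 = -7 - 0 = -7 + 0 = -7$)
$J{\left(I,d \right)} = -7 + I + d$ ($J{\left(I,d \right)} = \left(I + d\right) - 7 = -7 + I + d$)
$Z{\left(-26 \right)} + J{\left(17,-66 \right)} = \left(-26\right)^{2} - 56 = 676 - 56 = 620$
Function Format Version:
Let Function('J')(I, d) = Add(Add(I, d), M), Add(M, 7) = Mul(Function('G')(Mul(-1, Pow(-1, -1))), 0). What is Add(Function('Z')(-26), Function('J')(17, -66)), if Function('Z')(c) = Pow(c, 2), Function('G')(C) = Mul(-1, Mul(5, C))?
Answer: 620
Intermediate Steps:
Function('G')(C) = Mul(-5, C)
M = -7 (M = Add(-7, Mul(Mul(-5, Mul(-1, Pow(-1, -1))), 0)) = Add(-7, Mul(Mul(-5, Mul(-1, -1)), 0)) = Add(-7, Mul(Mul(-5, 1), 0)) = Add(-7, Mul(-5, 0)) = Add(-7, 0) = -7)
Function('J')(I, d) = Add(-7, I, d) (Function('J')(I, d) = Add(Add(I, d), -7) = Add(-7, I, d))
Add(Function('Z')(-26), Function('J')(17, -66)) = Add(Pow(-26, 2), Add(-7, 17, -66)) = Add(676, -56) = 620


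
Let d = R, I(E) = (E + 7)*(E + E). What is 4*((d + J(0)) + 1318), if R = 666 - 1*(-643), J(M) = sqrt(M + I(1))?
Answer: 10524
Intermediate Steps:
I(E) = 2*E*(7 + E) (I(E) = (7 + E)*(2*E) = 2*E*(7 + E))
J(M) = sqrt(16 + M) (J(M) = sqrt(M + 2*1*(7 + 1)) = sqrt(M + 2*1*8) = sqrt(M + 16) = sqrt(16 + M))
R = 1309 (R = 666 + 643 = 1309)
d = 1309
4*((d + J(0)) + 1318) = 4*((1309 + sqrt(16 + 0)) + 1318) = 4*((1309 + sqrt(16)) + 1318) = 4*((1309 + 4) + 1318) = 4*(1313 + 1318) = 4*2631 = 10524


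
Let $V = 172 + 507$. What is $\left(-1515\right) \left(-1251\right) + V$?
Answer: $1895944$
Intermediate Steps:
$V = 679$
$\left(-1515\right) \left(-1251\right) + V = \left(-1515\right) \left(-1251\right) + 679 = 1895265 + 679 = 1895944$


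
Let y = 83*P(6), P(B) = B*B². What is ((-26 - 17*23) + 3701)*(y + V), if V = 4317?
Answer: 73052580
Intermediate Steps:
P(B) = B³
y = 17928 (y = 83*6³ = 83*216 = 17928)
((-26 - 17*23) + 3701)*(y + V) = ((-26 - 17*23) + 3701)*(17928 + 4317) = ((-26 - 391) + 3701)*22245 = (-417 + 3701)*22245 = 3284*22245 = 73052580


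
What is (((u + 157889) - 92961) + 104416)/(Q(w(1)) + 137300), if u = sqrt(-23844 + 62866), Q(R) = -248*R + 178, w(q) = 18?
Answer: 4032/3167 + sqrt(39022)/133014 ≈ 1.2746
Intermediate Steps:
Q(R) = 178 - 248*R
u = sqrt(39022) ≈ 197.54
(((u + 157889) - 92961) + 104416)/(Q(w(1)) + 137300) = (((sqrt(39022) + 157889) - 92961) + 104416)/((178 - 248*18) + 137300) = (((157889 + sqrt(39022)) - 92961) + 104416)/((178 - 4464) + 137300) = ((64928 + sqrt(39022)) + 104416)/(-4286 + 137300) = (169344 + sqrt(39022))/133014 = (169344 + sqrt(39022))*(1/133014) = 4032/3167 + sqrt(39022)/133014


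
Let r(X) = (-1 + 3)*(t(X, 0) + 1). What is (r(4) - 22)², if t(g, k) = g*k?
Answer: 400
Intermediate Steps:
r(X) = 2 (r(X) = (-1 + 3)*(X*0 + 1) = 2*(0 + 1) = 2*1 = 2)
(r(4) - 22)² = (2 - 22)² = (-20)² = 400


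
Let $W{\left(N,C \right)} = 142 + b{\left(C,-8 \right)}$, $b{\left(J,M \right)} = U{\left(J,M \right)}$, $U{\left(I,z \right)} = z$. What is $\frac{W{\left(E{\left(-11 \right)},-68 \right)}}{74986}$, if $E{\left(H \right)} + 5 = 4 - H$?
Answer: $\frac{67}{37493} \approx 0.001787$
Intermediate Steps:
$b{\left(J,M \right)} = M$
$E{\left(H \right)} = -1 - H$ ($E{\left(H \right)} = -5 - \left(-4 + H\right) = -1 - H$)
$W{\left(N,C \right)} = 134$ ($W{\left(N,C \right)} = 142 - 8 = 134$)
$\frac{W{\left(E{\left(-11 \right)},-68 \right)}}{74986} = \frac{134}{74986} = 134 \cdot \frac{1}{74986} = \frac{67}{37493}$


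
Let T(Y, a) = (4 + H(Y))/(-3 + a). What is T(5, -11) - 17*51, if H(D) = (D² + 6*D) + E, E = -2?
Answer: -12195/14 ≈ -871.07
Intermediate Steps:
H(D) = -2 + D² + 6*D (H(D) = (D² + 6*D) - 2 = -2 + D² + 6*D)
T(Y, a) = (2 + Y² + 6*Y)/(-3 + a) (T(Y, a) = (4 + (-2 + Y² + 6*Y))/(-3 + a) = (2 + Y² + 6*Y)/(-3 + a))
T(5, -11) - 17*51 = (2 + 5² + 6*5)/(-3 - 11) - 17*51 = (2 + 25 + 30)/(-14) - 867 = -1/14*57 - 867 = -57/14 - 867 = -12195/14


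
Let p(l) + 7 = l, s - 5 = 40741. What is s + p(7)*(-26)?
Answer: 40746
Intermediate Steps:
s = 40746 (s = 5 + 40741 = 40746)
p(l) = -7 + l
s + p(7)*(-26) = 40746 + (-7 + 7)*(-26) = 40746 + 0*(-26) = 40746 + 0 = 40746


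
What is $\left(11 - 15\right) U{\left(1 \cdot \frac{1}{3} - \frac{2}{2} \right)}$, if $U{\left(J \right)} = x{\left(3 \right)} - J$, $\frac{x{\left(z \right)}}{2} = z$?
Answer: $- \frac{80}{3} \approx -26.667$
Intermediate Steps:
$x{\left(z \right)} = 2 z$
$U{\left(J \right)} = 6 - J$ ($U{\left(J \right)} = 2 \cdot 3 - J = 6 - J$)
$\left(11 - 15\right) U{\left(1 \cdot \frac{1}{3} - \frac{2}{2} \right)} = \left(11 - 15\right) \left(6 - \left(1 \cdot \frac{1}{3} - \frac{2}{2}\right)\right) = - 4 \left(6 - \left(1 \cdot \frac{1}{3} - 1\right)\right) = - 4 \left(6 - \left(\frac{1}{3} - 1\right)\right) = - 4 \left(6 - - \frac{2}{3}\right) = - 4 \left(6 + \frac{2}{3}\right) = \left(-4\right) \frac{20}{3} = - \frac{80}{3}$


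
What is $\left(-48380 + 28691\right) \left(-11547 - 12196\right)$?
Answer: $467475927$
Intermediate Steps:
$\left(-48380 + 28691\right) \left(-11547 - 12196\right) = \left(-19689\right) \left(-23743\right) = 467475927$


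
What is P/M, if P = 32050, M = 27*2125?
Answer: 1282/2295 ≈ 0.55861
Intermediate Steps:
M = 57375
P/M = 32050/57375 = 32050*(1/57375) = 1282/2295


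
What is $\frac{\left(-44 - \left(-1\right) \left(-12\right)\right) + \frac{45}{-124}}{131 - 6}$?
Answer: $- \frac{6989}{15500} \approx -0.4509$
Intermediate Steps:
$\frac{\left(-44 - \left(-1\right) \left(-12\right)\right) + \frac{45}{-124}}{131 - 6} = \frac{\left(-44 - 12\right) + 45 \left(- \frac{1}{124}\right)}{125} = \left(\left(-44 - 12\right) - \frac{45}{124}\right) \frac{1}{125} = \left(-56 - \frac{45}{124}\right) \frac{1}{125} = \left(- \frac{6989}{124}\right) \frac{1}{125} = - \frac{6989}{15500}$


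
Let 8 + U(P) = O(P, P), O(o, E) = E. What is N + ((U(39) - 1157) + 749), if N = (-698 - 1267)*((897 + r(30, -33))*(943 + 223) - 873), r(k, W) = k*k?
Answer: -4115553362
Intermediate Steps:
r(k, W) = k²
N = -4115552985 (N = (-698 - 1267)*((897 + 30²)*(943 + 223) - 873) = -1965*((897 + 900)*1166 - 873) = -1965*(1797*1166 - 873) = -1965*(2095302 - 873) = -1965*2094429 = -4115552985)
U(P) = -8 + P
N + ((U(39) - 1157) + 749) = -4115552985 + (((-8 + 39) - 1157) + 749) = -4115552985 + ((31 - 1157) + 749) = -4115552985 + (-1126 + 749) = -4115552985 - 377 = -4115553362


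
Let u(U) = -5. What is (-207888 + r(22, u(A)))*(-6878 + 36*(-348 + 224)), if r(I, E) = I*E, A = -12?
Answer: 2359113316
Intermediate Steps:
r(I, E) = E*I
(-207888 + r(22, u(A)))*(-6878 + 36*(-348 + 224)) = (-207888 - 5*22)*(-6878 + 36*(-348 + 224)) = (-207888 - 110)*(-6878 + 36*(-124)) = -207998*(-6878 - 4464) = -207998*(-11342) = 2359113316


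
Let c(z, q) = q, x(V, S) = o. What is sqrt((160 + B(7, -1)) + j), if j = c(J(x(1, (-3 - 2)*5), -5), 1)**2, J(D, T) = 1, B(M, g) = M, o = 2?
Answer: 2*sqrt(42) ≈ 12.961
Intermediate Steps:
x(V, S) = 2
j = 1 (j = 1**2 = 1)
sqrt((160 + B(7, -1)) + j) = sqrt((160 + 7) + 1) = sqrt(167 + 1) = sqrt(168) = 2*sqrt(42)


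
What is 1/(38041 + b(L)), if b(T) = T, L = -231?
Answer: 1/37810 ≈ 2.6448e-5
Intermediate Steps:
1/(38041 + b(L)) = 1/(38041 - 231) = 1/37810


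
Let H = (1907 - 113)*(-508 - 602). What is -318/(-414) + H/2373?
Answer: -45758897/54579 ≈ -838.40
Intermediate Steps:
H = -1991340 (H = 1794*(-1110) = -1991340)
-318/(-414) + H/2373 = -318/(-414) - 1991340/2373 = -318*(-1/414) - 1991340*1/2373 = 53/69 - 663780/791 = -45758897/54579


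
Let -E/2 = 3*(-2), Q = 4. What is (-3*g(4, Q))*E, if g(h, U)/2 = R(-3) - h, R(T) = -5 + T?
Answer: 864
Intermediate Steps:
E = 12 (E = -6*(-2) = -2*(-6) = 12)
g(h, U) = -16 - 2*h (g(h, U) = 2*((-5 - 3) - h) = 2*(-8 - h) = -16 - 2*h)
(-3*g(4, Q))*E = -3*(-16 - 2*4)*12 = -3*(-16 - 8)*12 = -3*(-24)*12 = 72*12 = 864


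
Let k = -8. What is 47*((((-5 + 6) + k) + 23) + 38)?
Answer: 2538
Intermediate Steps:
47*((((-5 + 6) + k) + 23) + 38) = 47*((((-5 + 6) - 8) + 23) + 38) = 47*(((1 - 8) + 23) + 38) = 47*((-7 + 23) + 38) = 47*(16 + 38) = 47*54 = 2538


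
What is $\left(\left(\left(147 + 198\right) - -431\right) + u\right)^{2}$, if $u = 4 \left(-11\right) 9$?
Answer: $144400$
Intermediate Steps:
$u = -396$ ($u = \left(-44\right) 9 = -396$)
$\left(\left(\left(147 + 198\right) - -431\right) + u\right)^{2} = \left(\left(\left(147 + 198\right) - -431\right) - 396\right)^{2} = \left(\left(345 + 431\right) - 396\right)^{2} = \left(776 - 396\right)^{2} = 380^{2} = 144400$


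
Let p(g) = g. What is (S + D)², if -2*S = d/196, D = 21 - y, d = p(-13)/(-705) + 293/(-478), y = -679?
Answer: 8550748309619655835201/17450431136006400 ≈ 4.9000e+5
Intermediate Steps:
d = -200351/336990 (d = -13/(-705) + 293/(-478) = -13*(-1/705) + 293*(-1/478) = 13/705 - 293/478 = -200351/336990 ≈ -0.59453)
D = 700 (D = 21 - 1*(-679) = 21 + 679 = 700)
S = 200351/132100080 (S = -(-200351)/(673980*196) = -½*(-200351/66050040) = 200351/132100080 ≈ 0.0015167)
(S + D)² = (200351/132100080 + 700)² = (92470256351/132100080)² = 8550748309619655835201/17450431136006400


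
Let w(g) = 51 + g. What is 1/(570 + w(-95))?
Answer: 1/526 ≈ 0.0019011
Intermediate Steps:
1/(570 + w(-95)) = 1/(570 + (51 - 95)) = 1/(570 - 44) = 1/526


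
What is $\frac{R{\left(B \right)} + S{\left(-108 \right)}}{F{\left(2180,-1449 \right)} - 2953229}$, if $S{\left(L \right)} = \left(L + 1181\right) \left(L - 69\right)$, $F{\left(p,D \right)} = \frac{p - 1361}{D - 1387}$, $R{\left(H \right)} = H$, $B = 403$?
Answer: $\frac{537473048}{8375358263} \approx 0.064173$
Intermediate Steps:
$F{\left(p,D \right)} = \frac{-1361 + p}{-1387 + D}$
$S{\left(L \right)} = \left(-69 + L\right) \left(1181 + L\right)$ ($S{\left(L \right)} = \left(1181 + L\right) \left(-69 + L\right) = \left(-69 + L\right) \left(1181 + L\right)$)
$\frac{R{\left(B \right)} + S{\left(-108 \right)}}{F{\left(2180,-1449 \right)} - 2953229} = \frac{403 + \left(-81489 + \left(-108\right)^{2} + 1112 \left(-108\right)\right)}{\frac{-1361 + 2180}{-1387 - 1449} - 2953229} = \frac{403 - 189921}{\frac{1}{-2836} \cdot 819 - 2953229} = \frac{403 - 189921}{\left(- \frac{1}{2836}\right) 819 - 2953229} = - \frac{189518}{- \frac{819}{2836} - 2953229} = - \frac{189518}{- \frac{8375358263}{2836}} = \left(-189518\right) \left(- \frac{2836}{8375358263}\right) = \frac{537473048}{8375358263}$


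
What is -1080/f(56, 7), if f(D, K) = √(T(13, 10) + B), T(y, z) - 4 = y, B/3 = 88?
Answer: -1080*√281/281 ≈ -64.427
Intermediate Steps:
B = 264 (B = 3*88 = 264)
T(y, z) = 4 + y
f(D, K) = √281 (f(D, K) = √((4 + 13) + 264) = √(17 + 264) = √281)
-1080/f(56, 7) = -1080*√281/281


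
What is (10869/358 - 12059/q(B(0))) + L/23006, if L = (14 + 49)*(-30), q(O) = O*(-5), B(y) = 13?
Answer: 57764561171/267674810 ≈ 215.80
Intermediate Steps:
q(O) = -5*O
L = -1890 (L = 63*(-30) = -1890)
(10869/358 - 12059/q(B(0))) + L/23006 = (10869/358 - 12059/((-5*13))) - 1890/23006 = (10869*(1/358) - 12059/(-65)) - 1890*1/23006 = (10869/358 - 12059*(-1/65)) - 945/11503 = (10869/358 + 12059/65) - 945/11503 = 5023607/23270 - 945/11503 = 57764561171/267674810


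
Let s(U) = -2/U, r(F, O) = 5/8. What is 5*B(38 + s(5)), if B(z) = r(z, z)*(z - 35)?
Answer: 65/8 ≈ 8.1250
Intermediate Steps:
r(F, O) = 5/8 (r(F, O) = 5*(1/8) = 5/8)
B(z) = -175/8 + 5*z/8 (B(z) = 5*(z - 35)/8 = 5*(-35 + z)/8 = -175/8 + 5*z/8)
5*B(38 + s(5)) = 5*(-175/8 + 5*(38 - 2/5)/8) = 5*(-175/8 + (5/8)*(188/5)) = 5*(-175/8 + 47/2) = 5*(13/8) = 65/8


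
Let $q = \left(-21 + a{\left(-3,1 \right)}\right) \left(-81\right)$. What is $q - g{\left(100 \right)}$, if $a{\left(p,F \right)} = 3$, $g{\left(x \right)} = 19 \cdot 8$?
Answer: $1306$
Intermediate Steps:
$g{\left(x \right)} = 152$
$q = 1458$ ($q = \left(-21 + 3\right) \left(-81\right) = \left(-18\right) \left(-81\right) = 1458$)
$q - g{\left(100 \right)} = 1458 - 152 = 1306$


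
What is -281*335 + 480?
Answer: -93655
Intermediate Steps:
-281*335 + 480 = -94135 + 480 = -93655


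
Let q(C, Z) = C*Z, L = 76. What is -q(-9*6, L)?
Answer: 4104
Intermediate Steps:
-q(-9*6, L) = -(-9*6)*76 = -(-54)*76 = -1*(-4104) = 4104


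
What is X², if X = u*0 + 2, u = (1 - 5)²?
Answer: 4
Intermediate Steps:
u = 16 (u = (-4)² = 16)
X = 2 (X = 16*0 + 2 = 0 + 2 = 2)
X² = 2² = 4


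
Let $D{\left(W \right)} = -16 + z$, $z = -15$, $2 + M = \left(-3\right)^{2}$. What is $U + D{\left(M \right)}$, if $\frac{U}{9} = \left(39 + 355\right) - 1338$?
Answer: $-8527$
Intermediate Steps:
$M = 7$ ($M = -2 + \left(-3\right)^{2} = -2 + 9 = 7$)
$D{\left(W \right)} = -31$ ($D{\left(W \right)} = -16 - 15 = -31$)
$U = -8496$ ($U = 9 \left(\left(39 + 355\right) - 1338\right) = 9 \left(394 - 1338\right) = 9 \left(-944\right) = -8496$)
$U + D{\left(M \right)} = -8496 - 31 = -8527$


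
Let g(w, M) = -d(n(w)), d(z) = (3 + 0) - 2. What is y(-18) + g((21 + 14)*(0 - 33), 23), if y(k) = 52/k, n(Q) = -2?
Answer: -35/9 ≈ -3.8889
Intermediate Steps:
d(z) = 1 (d(z) = 3 - 2 = 1)
g(w, M) = -1 (g(w, M) = -1*1 = -1)
y(-18) + g((21 + 14)*(0 - 33), 23) = 52/(-18) - 1 = 52*(-1/18) - 1 = -26/9 - 1 = -35/9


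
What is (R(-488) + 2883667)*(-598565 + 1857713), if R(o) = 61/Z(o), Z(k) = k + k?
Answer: 14523853828077/4 ≈ 3.6310e+12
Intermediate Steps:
Z(k) = 2*k
R(o) = 61/(2*o) (R(o) = 61/((2*o)) = 61*(1/(2*o)) = 61/(2*o))
(R(-488) + 2883667)*(-598565 + 1857713) = ((61/2)/(-488) + 2883667)*(-598565 + 1857713) = ((61/2)*(-1/488) + 2883667)*1259148 = (-1/16 + 2883667)*1259148 = (46138671/16)*1259148 = 14523853828077/4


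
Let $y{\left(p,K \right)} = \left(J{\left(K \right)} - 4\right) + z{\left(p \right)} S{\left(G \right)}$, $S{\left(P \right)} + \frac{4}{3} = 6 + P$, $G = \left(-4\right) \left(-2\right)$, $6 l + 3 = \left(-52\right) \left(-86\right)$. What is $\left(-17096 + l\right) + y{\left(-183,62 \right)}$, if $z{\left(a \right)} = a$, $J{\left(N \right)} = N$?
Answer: $- \frac{111667}{6} \approx -18611.0$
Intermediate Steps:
$l = \frac{4469}{6}$ ($l = - \frac{1}{2} + \frac{\left(-52\right) \left(-86\right)}{6} = - \frac{1}{2} + \frac{1}{6} \cdot 4472 = - \frac{1}{2} + \frac{2236}{3} = \frac{4469}{6} \approx 744.83$)
$G = 8$
$S{\left(P \right)} = \frac{14}{3} + P$ ($S{\left(P \right)} = - \frac{4}{3} + \left(6 + P\right) = \frac{14}{3} + P$)
$y{\left(p,K \right)} = -4 + K + \frac{38 p}{3}$ ($y{\left(p,K \right)} = \left(K - 4\right) + p \left(\frac{14}{3} + 8\right) = \left(-4 + K\right) + p \frac{38}{3} = \left(-4 + K\right) + \frac{38 p}{3} = -4 + K + \frac{38 p}{3}$)
$\left(-17096 + l\right) + y{\left(-183,62 \right)} = \left(-17096 + \frac{4469}{6}\right) + \left(-4 + 62 + \frac{38}{3} \left(-183\right)\right) = - \frac{98107}{6} - 2260 = - \frac{111667}{6}$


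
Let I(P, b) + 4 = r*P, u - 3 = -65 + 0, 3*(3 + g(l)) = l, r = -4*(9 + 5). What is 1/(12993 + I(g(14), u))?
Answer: 3/38687 ≈ 7.7545e-5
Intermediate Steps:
r = -56 (r = -4*14 = -56)
g(l) = -3 + l/3
u = -62 (u = 3 + (-65 + 0) = 3 - 65 = -62)
I(P, b) = -4 - 56*P
1/(12993 + I(g(14), u)) = 1/(12993 + (-4 - 56*(-3 + (⅓)*14))) = 1/(12993 + (-4 - 56*(-3 + 14/3))) = 1/(12993 + (-4 - 56*5/3)) = 1/(12993 + (-4 - 280/3)) = 1/(12993 - 292/3) = 1/(38687/3) = 3/38687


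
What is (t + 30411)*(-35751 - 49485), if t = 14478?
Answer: -3826158804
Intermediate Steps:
(t + 30411)*(-35751 - 49485) = (14478 + 30411)*(-35751 - 49485) = 44889*(-85236) = -3826158804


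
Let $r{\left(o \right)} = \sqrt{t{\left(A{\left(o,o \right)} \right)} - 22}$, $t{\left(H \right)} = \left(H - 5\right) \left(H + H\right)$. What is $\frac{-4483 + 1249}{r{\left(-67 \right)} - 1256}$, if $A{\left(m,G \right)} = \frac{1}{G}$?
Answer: $\frac{9116943528}{3540828595} + \frac{108339 i \sqrt{98086}}{3540828595} \approx 2.5748 + 0.0095826 i$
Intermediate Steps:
$t{\left(H \right)} = 2 H \left(-5 + H\right)$ ($t{\left(H \right)} = \left(-5 + H\right) 2 H = 2 H \left(-5 + H\right)$)
$r{\left(o \right)} = \sqrt{-22 + \frac{2 \left(-5 + \frac{1}{o}\right)}{o}}$ ($r{\left(o \right)} = \sqrt{\frac{2 \left(-5 + \frac{1}{o}\right)}{o} - 22} = \sqrt{-22 + \frac{2 \left(-5 + \frac{1}{o}\right)}{o}}$)
$\frac{-4483 + 1249}{r{\left(-67 \right)} - 1256} = \frac{-4483 + 1249}{\sqrt{-22 - \frac{10}{-67} + \frac{2}{4489}} - 1256} = - \frac{3234}{\sqrt{-22 - - \frac{10}{67} + 2 \cdot \frac{1}{4489}} - 1256} = - \frac{3234}{\sqrt{-22 + \frac{10}{67} + \frac{2}{4489}} - 1256} = - \frac{3234}{\sqrt{- \frac{98086}{4489}} - 1256} = - \frac{3234}{\frac{i \sqrt{98086}}{67} - 1256} = - \frac{3234}{-1256 + \frac{i \sqrt{98086}}{67}}$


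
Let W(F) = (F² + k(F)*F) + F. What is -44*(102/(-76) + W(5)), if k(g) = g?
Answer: -44858/19 ≈ -2360.9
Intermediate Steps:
W(F) = F + 2*F² (W(F) = (F² + F*F) + F = (F² + F²) + F = 2*F² + F = F + 2*F²)
-44*(102/(-76) + W(5)) = -44*(102/(-76) + 5*(1 + 2*5)) = -44*(102*(-1/76) + 5*(1 + 10)) = -44*(-51/38 + 5*11) = -44*(-51/38 + 55) = -44*2039/38 = -44858/19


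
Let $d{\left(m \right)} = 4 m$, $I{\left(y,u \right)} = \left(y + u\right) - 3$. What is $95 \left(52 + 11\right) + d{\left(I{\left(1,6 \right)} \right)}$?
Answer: $6001$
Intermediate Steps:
$I{\left(y,u \right)} = -3 + u + y$ ($I{\left(y,u \right)} = \left(u + y\right) - 3 = -3 + u + y$)
$95 \left(52 + 11\right) + d{\left(I{\left(1,6 \right)} \right)} = 95 \left(52 + 11\right) + 4 \left(-3 + 6 + 1\right) = 95 \cdot 63 + 4 \cdot 4 = 5985 + 16 = 6001$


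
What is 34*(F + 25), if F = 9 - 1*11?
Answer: 782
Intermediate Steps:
F = -2 (F = 9 - 11 = -2)
34*(F + 25) = 34*(-2 + 25) = 34*23 = 782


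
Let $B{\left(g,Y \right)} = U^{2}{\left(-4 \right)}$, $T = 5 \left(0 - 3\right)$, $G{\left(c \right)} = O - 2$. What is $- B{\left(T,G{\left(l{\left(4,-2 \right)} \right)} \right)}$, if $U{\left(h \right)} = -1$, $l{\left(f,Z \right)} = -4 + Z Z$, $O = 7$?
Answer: $-1$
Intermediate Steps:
$l{\left(f,Z \right)} = -4 + Z^{2}$
$G{\left(c \right)} = 5$ ($G{\left(c \right)} = 7 - 2 = 5$)
$T = -15$ ($T = 5 \left(-3\right) = -15$)
$B{\left(g,Y \right)} = 1$ ($B{\left(g,Y \right)} = \left(-1\right)^{2} = 1$)
$- B{\left(T,G{\left(l{\left(4,-2 \right)} \right)} \right)} = \left(-1\right) 1 = -1$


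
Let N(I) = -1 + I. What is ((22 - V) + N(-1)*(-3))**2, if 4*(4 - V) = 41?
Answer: 18769/16 ≈ 1173.1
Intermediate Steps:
V = -25/4 (V = 4 - 1/4*41 = 4 - 41/4 = -25/4 ≈ -6.2500)
((22 - V) + N(-1)*(-3))**2 = ((22 - 1*(-25/4)) + (-1 - 1)*(-3))**2 = ((22 + 25/4) - 2*(-3))**2 = (113/4 + 6)**2 = (137/4)**2 = 18769/16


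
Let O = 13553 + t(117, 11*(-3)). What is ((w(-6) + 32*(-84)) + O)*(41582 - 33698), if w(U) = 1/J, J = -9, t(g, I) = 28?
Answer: 85879536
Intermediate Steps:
w(U) = -1/9 (w(U) = 1/(-9) = -1/9)
O = 13581 (O = 13553 + 28 = 13581)
((w(-6) + 32*(-84)) + O)*(41582 - 33698) = ((-1/9 + 32*(-84)) + 13581)*(41582 - 33698) = ((-1/9 - 2688) + 13581)*7884 = (-24193/9 + 13581)*7884 = (98036/9)*7884 = 85879536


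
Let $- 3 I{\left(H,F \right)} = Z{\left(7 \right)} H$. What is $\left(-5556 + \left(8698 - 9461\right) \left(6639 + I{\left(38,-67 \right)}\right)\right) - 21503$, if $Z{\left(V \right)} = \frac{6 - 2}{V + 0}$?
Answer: $- \frac{15261280}{3} \approx -5.0871 \cdot 10^{6}$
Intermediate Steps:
$Z{\left(V \right)} = \frac{4}{V}$
$I{\left(H,F \right)} = - \frac{4 H}{21}$ ($I{\left(H,F \right)} = - \frac{\frac{4}{7} H}{3} = - \frac{4 H}{21}$)
$\left(-5556 + \left(8698 - 9461\right) \left(6639 + I{\left(38,-67 \right)}\right)\right) - 21503 = \left(-5556 + \left(8698 - 9461\right) \left(6639 - \frac{152}{21}\right)\right) - 21503 = \left(-5556 - 763 \left(6639 - \frac{152}{21}\right)\right) - 21503 = \left(-5556 - \frac{15180103}{3}\right) - 21503 = - \frac{15196771}{3} - 21503 = - \frac{15261280}{3}$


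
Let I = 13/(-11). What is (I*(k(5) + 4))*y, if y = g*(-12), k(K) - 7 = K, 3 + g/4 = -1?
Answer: -39936/11 ≈ -3630.5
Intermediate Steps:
g = -16 (g = -12 + 4*(-1) = -12 - 4 = -16)
k(K) = 7 + K
I = -13/11 (I = 13*(-1/11) = -13/11 ≈ -1.1818)
y = 192 (y = -16*(-12) = 192)
(I*(k(5) + 4))*y = -13*((7 + 5) + 4)/11*192 = -13*(12 + 4)/11*192 = -13/11*16*192 = -208/11*192 = -39936/11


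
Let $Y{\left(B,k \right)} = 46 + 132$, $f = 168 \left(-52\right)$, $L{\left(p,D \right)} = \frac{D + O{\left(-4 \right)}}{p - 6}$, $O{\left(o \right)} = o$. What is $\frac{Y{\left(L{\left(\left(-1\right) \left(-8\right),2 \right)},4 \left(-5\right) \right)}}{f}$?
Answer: $- \frac{89}{4368} \approx -0.020375$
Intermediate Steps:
$L{\left(p,D \right)} = \frac{-4 + D}{-6 + p}$ ($L{\left(p,D \right)} = \frac{D - 4}{p - 6} = \frac{-4 + D}{-6 + p}$)
$f = -8736$
$Y{\left(B,k \right)} = 178$
$\frac{Y{\left(L{\left(\left(-1\right) \left(-8\right),2 \right)},4 \left(-5\right) \right)}}{f} = \frac{178}{-8736} = 178 \left(- \frac{1}{8736}\right) = - \frac{89}{4368}$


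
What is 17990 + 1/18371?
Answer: 330494291/18371 ≈ 17990.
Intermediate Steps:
17990 + 1/18371 = 330494291/18371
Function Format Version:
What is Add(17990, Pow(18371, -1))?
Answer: Rational(330494291, 18371) ≈ 17990.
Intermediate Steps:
Add(17990, Pow(18371, -1)) = Add(17990, Rational(1, 18371)) = Rational(330494291, 18371)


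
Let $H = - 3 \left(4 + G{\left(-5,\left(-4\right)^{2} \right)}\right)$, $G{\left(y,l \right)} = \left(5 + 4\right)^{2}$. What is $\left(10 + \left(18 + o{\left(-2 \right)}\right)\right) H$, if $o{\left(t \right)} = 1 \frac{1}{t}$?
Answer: $- \frac{14025}{2} \approx -7012.5$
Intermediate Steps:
$G{\left(y,l \right)} = 81$ ($G{\left(y,l \right)} = 9^{2} = 81$)
$o{\left(t \right)} = \frac{1}{t}$
$H = -255$ ($H = - 3 \left(4 + 81\right) = \left(-3\right) 85 = -255$)
$\left(10 + \left(18 + o{\left(-2 \right)}\right)\right) H = \left(10 + \left(18 + \frac{1}{-2}\right)\right) \left(-255\right) = \left(10 + \left(18 - \frac{1}{2}\right)\right) \left(-255\right) = \left(10 + \frac{35}{2}\right) \left(-255\right) = \frac{55}{2} \left(-255\right) = - \frac{14025}{2}$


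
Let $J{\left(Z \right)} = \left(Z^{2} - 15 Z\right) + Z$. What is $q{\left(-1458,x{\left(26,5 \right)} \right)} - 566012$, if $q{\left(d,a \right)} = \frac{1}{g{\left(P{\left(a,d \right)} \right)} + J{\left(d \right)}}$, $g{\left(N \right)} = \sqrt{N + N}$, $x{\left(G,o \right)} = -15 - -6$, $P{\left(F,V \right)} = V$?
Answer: $- \frac{894064368967708}{1579585537} - \frac{i}{85297618998} \approx -5.6601 \cdot 10^{5} - 1.1724 \cdot 10^{-11} i$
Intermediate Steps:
$x{\left(G,o \right)} = -9$ ($x{\left(G,o \right)} = -15 + 6 = -9$)
$g{\left(N \right)} = \sqrt{2} \sqrt{N}$ ($g{\left(N \right)} = \sqrt{2 N} = \sqrt{2} \sqrt{N}$)
$J{\left(Z \right)} = Z^{2} - 14 Z$
$q{\left(d,a \right)} = \frac{1}{d \left(-14 + d\right) + \sqrt{2} \sqrt{d}}$ ($q{\left(d,a \right)} = \frac{1}{\sqrt{2} \sqrt{d} + d \left(-14 + d\right)} = \frac{1}{d \left(-14 + d\right) + \sqrt{2} \sqrt{d}}$)
$q{\left(-1458,x{\left(26,5 \right)} \right)} - 566012 = \frac{1}{- 1458 \left(-14 - 1458\right) + \sqrt{2} \sqrt{-1458}} - 566012 = \frac{1}{\left(-1458\right) \left(-1472\right) + \sqrt{2} \cdot 27 i \sqrt{2}} - 566012 = \frac{1}{2146176 + 54 i} - 566012 = \frac{2146176 - 54 i}{4606071425892} - 566012 = -566012 + \frac{2146176 - 54 i}{4606071425892}$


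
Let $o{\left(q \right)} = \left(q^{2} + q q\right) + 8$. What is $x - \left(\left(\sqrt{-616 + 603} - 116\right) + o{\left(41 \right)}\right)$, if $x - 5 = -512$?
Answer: $-3761 - i \sqrt{13} \approx -3761.0 - 3.6056 i$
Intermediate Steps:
$x = -507$ ($x = 5 - 512 = -507$)
$o{\left(q \right)} = 8 + 2 q^{2}$ ($o{\left(q \right)} = \left(q^{2} + q^{2}\right) + 8 = 2 q^{2} + 8 = 8 + 2 q^{2}$)
$x - \left(\left(\sqrt{-616 + 603} - 116\right) + o{\left(41 \right)}\right) = -507 - \left(\left(\sqrt{-616 + 603} - 116\right) + \left(8 + 2 \cdot 41^{2}\right)\right) = -507 - \left(\left(\sqrt{-13} - 116\right) + \left(8 + 2 \cdot 1681\right)\right) = -507 - \left(\left(i \sqrt{13} - 116\right) + \left(8 + 3362\right)\right) = -507 - \left(\left(-116 + i \sqrt{13}\right) + 3370\right) = -507 - \left(3254 + i \sqrt{13}\right) = -3761 - i \sqrt{13}$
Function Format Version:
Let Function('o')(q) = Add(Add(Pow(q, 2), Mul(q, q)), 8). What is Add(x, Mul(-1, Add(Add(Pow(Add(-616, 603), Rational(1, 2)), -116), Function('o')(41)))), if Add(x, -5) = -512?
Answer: Add(-3761, Mul(-1, I, Pow(13, Rational(1, 2)))) ≈ Add(-3761.0, Mul(-3.6056, I))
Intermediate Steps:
x = -507 (x = Add(5, -512) = -507)
Function('o')(q) = Add(8, Mul(2, Pow(q, 2))) (Function('o')(q) = Add(Add(Pow(q, 2), Pow(q, 2)), 8) = Add(Mul(2, Pow(q, 2)), 8) = Add(8, Mul(2, Pow(q, 2))))
Add(x, Mul(-1, Add(Add(Pow(Add(-616, 603), Rational(1, 2)), -116), Function('o')(41)))) = Add(-507, Mul(-1, Add(Add(Pow(Add(-616, 603), Rational(1, 2)), -116), Add(8, Mul(2, Pow(41, 2)))))) = Add(-507, Mul(-1, Add(Add(Pow(-13, Rational(1, 2)), -116), Add(8, Mul(2, 1681))))) = Add(-507, Mul(-1, Add(Add(Mul(I, Pow(13, Rational(1, 2))), -116), Add(8, 3362)))) = Add(-507, Mul(-1, Add(Add(-116, Mul(I, Pow(13, Rational(1, 2)))), 3370))) = Add(-507, Mul(-1, Add(3254, Mul(I, Pow(13, Rational(1, 2)))))) = Add(-507, Add(-3254, Mul(-1, I, Pow(13, Rational(1, 2))))) = Add(-3761, Mul(-1, I, Pow(13, Rational(1, 2))))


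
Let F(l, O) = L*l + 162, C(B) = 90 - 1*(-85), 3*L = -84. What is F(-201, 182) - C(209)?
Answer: 5615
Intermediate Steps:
L = -28 (L = (⅓)*(-84) = -28)
C(B) = 175 (C(B) = 90 + 85 = 175)
F(l, O) = 162 - 28*l (F(l, O) = -28*l + 162 = 162 - 28*l)
F(-201, 182) - C(209) = (162 - 28*(-201)) - 1*175 = (162 + 5628) - 175 = 5790 - 175 = 5615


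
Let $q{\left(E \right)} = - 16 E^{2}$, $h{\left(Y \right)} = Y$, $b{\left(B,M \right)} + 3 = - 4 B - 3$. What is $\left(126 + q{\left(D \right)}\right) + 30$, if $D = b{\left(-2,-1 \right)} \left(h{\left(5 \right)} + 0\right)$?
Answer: $-1444$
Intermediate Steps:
$b{\left(B,M \right)} = -6 - 4 B$ ($b{\left(B,M \right)} = -3 - \left(3 + 4 B\right) = -6 - 4 B$)
$D = 10$ ($D = \left(-6 - -8\right) \left(5 + 0\right) = \left(-6 + 8\right) 5 = 2 \cdot 5 = 10$)
$\left(126 + q{\left(D \right)}\right) + 30 = \left(126 - 16 \cdot 10^{2}\right) + 30 = \left(126 - 1600\right) + 30 = -1474 + 30 = -1444$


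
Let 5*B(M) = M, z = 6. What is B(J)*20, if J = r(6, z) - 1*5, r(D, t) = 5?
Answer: 0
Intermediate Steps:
J = 0 (J = 5 - 1*5 = 5 - 5 = 0)
B(M) = M/5
B(J)*20 = ((⅕)*0)*20 = 0*20 = 0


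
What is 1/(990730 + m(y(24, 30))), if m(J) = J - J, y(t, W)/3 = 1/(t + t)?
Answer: 1/990730 ≈ 1.0094e-6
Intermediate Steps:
y(t, W) = 3/(2*t) (y(t, W) = 3/(t + t) = 3/((2*t)) = 3*(1/(2*t)) = 3/(2*t))
m(J) = 0
1/(990730 + m(y(24, 30))) = 1/(990730 + 0) = 1/990730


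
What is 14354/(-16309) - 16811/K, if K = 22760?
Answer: -600867639/371192840 ≈ -1.6187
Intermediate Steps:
14354/(-16309) - 16811/K = 14354/(-16309) - 16811/22760 = 14354*(-1/16309) - 16811*1/22760 = -14354/16309 - 16811/22760 = -600867639/371192840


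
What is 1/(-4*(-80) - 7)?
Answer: 1/313 ≈ 0.0031949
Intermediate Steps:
1/(-4*(-80) - 7) = 1/(320 - 7) = 1/313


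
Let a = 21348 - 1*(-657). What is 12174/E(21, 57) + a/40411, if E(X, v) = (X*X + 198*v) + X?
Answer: 125079709/79124738 ≈ 1.5808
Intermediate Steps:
E(X, v) = X + X² + 198*v (E(X, v) = (X² + 198*v) + X = X + X² + 198*v)
a = 22005 (a = 21348 + 657 = 22005)
12174/E(21, 57) + a/40411 = 12174/(21 + 21² + 198*57) + 22005/40411 = 12174/(21 + 441 + 11286) + 22005*(1/40411) = 12174/11748 + 22005/40411 = 12174*(1/11748) + 22005/40411 = 2029/1958 + 22005/40411 = 125079709/79124738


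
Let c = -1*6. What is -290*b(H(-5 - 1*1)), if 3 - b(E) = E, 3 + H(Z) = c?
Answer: -3480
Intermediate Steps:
c = -6
H(Z) = -9 (H(Z) = -3 - 6 = -9)
b(E) = 3 - E
-290*b(H(-5 - 1*1)) = -290*(3 - 1*(-9)) = -290*(3 + 9) = -290*12 = -3480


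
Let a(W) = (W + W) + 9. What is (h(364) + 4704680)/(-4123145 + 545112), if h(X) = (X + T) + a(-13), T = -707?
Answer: -4704320/3578033 ≈ -1.3148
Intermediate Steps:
a(W) = 9 + 2*W (a(W) = 2*W + 9 = 9 + 2*W)
h(X) = -724 + X (h(X) = (X - 707) + (9 + 2*(-13)) = (-707 + X) + (9 - 26) = (-707 + X) - 17 = -724 + X)
(h(364) + 4704680)/(-4123145 + 545112) = ((-724 + 364) + 4704680)/(-4123145 + 545112) = (-360 + 4704680)/(-3578033) = 4704320*(-1/3578033) = -4704320/3578033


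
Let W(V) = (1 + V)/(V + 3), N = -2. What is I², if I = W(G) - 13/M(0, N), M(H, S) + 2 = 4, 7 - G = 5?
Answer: 3481/100 ≈ 34.810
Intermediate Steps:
G = 2 (G = 7 - 1*5 = 7 - 5 = 2)
M(H, S) = 2 (M(H, S) = -2 + 4 = 2)
W(V) = (1 + V)/(3 + V)
I = -59/10 (I = (1 + 2)/(3 + 2) - 13/2 = 3/5 - 13/2 = (⅕)*3 - 1*13/2 = ⅗ - 13/2 = -59/10 ≈ -5.9000)
I² = (-59/10)² = 3481/100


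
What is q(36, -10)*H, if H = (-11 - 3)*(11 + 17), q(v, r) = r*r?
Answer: -39200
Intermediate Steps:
q(v, r) = r²
H = -392 (H = -14*28 = -392)
q(36, -10)*H = (-10)²*(-392) = 100*(-392) = -39200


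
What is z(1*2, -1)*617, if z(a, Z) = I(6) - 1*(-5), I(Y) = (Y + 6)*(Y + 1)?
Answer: 54913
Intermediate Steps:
I(Y) = (1 + Y)*(6 + Y) (I(Y) = (6 + Y)*(1 + Y) = (1 + Y)*(6 + Y))
z(a, Z) = 89 (z(a, Z) = (6 + 6² + 7*6) - 1*(-5) = (6 + 36 + 42) + 5 = 84 + 5 = 89)
z(1*2, -1)*617 = 89*617 = 54913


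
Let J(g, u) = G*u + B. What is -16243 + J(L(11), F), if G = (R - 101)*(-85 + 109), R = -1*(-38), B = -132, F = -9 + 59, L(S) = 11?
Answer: -91975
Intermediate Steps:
F = 50
R = 38
G = -1512 (G = (38 - 101)*(-85 + 109) = -63*24 = -1512)
J(g, u) = -132 - 1512*u (J(g, u) = -1512*u - 132 = -132 - 1512*u)
-16243 + J(L(11), F) = -16243 + (-132 - 1512*50) = -16243 + (-132 - 75600) = -16243 - 75732 = -91975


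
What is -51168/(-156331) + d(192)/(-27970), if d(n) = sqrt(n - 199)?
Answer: 51168/156331 - I*sqrt(7)/27970 ≈ 0.32731 - 9.4592e-5*I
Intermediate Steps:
d(n) = sqrt(-199 + n)
-51168/(-156331) + d(192)/(-27970) = -51168/(-156331) + sqrt(-199 + 192)/(-27970) = -51168*(-1/156331) + sqrt(-7)*(-1/27970) = 51168/156331 + (I*sqrt(7))*(-1/27970) = 51168/156331 - I*sqrt(7)/27970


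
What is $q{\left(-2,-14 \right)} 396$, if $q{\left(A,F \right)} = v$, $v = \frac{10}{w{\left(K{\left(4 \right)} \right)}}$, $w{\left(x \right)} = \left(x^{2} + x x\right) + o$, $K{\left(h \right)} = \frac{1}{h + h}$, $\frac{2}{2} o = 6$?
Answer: $\frac{126720}{193} \approx 656.58$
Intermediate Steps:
$o = 6$
$K{\left(h \right)} = \frac{1}{2 h}$
$w{\left(x \right)} = 6 + 2 x^{2}$ ($w{\left(x \right)} = \left(x^{2} + x x\right) + 6 = \left(x^{2} + x^{2}\right) + 6 = 2 x^{2} + 6 = 6 + 2 x^{2}$)
$v = \frac{320}{193}$ ($v = \frac{10}{6 + 2 \left(\frac{1}{2 \cdot 4}\right)^{2}} = \frac{10}{6 + 2 \left(\frac{1}{2} \cdot \frac{1}{4}\right)^{2}} = \frac{10}{6 + \frac{2}{64}} = \frac{10}{6 + 2 \cdot \frac{1}{64}} = \frac{10}{6 + \frac{1}{32}} = \frac{10}{\frac{193}{32}} = 10 \cdot \frac{32}{193} = \frac{320}{193} \approx 1.658$)
$q{\left(A,F \right)} = \frac{320}{193}$
$q{\left(-2,-14 \right)} 396 = \frac{320}{193} \cdot 396 = \frac{126720}{193}$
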